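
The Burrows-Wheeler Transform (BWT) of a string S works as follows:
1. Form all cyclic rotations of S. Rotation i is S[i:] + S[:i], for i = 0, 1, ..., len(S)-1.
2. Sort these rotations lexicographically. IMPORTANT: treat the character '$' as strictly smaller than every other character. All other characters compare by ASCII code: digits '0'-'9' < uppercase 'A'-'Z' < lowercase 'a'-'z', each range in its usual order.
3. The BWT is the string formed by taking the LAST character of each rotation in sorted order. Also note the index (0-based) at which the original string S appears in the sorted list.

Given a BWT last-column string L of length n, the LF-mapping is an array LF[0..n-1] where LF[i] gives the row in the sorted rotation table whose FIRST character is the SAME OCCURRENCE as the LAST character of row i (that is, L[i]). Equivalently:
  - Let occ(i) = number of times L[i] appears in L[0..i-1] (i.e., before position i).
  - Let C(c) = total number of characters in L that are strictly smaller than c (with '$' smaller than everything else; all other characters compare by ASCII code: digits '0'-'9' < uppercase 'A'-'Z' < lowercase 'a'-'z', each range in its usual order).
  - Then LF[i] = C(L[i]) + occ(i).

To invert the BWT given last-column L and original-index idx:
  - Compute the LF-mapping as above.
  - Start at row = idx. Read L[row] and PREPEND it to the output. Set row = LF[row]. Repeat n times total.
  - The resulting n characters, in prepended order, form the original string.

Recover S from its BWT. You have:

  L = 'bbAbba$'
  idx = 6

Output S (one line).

LF mapping: 3 4 1 5 6 2 0
Walk LF starting at row 6, prepending L[row]:
  step 1: row=6, L[6]='$', prepend. Next row=LF[6]=0
  step 2: row=0, L[0]='b', prepend. Next row=LF[0]=3
  step 3: row=3, L[3]='b', prepend. Next row=LF[3]=5
  step 4: row=5, L[5]='a', prepend. Next row=LF[5]=2
  step 5: row=2, L[2]='A', prepend. Next row=LF[2]=1
  step 6: row=1, L[1]='b', prepend. Next row=LF[1]=4
  step 7: row=4, L[4]='b', prepend. Next row=LF[4]=6
Reversed output: bbAabb$

Answer: bbAabb$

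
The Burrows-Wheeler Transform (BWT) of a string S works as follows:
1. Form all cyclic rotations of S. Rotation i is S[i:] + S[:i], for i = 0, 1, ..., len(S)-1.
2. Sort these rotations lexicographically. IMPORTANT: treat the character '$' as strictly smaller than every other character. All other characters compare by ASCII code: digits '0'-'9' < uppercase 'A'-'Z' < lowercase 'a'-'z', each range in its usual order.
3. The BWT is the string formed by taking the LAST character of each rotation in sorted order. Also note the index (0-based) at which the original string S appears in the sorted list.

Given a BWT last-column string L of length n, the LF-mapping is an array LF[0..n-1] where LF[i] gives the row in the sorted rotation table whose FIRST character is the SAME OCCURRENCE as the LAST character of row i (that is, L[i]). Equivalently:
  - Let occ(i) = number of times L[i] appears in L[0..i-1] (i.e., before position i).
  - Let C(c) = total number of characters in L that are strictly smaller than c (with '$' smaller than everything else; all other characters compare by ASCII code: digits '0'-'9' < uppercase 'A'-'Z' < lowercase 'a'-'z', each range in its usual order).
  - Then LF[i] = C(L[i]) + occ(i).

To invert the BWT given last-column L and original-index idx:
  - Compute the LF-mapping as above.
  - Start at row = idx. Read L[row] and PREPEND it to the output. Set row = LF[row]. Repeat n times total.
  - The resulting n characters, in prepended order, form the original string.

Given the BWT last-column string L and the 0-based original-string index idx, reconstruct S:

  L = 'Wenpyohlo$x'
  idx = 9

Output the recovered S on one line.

Answer: xylophoneW$

Derivation:
LF mapping: 1 2 5 8 10 6 3 4 7 0 9
Walk LF starting at row 9, prepending L[row]:
  step 1: row=9, L[9]='$', prepend. Next row=LF[9]=0
  step 2: row=0, L[0]='W', prepend. Next row=LF[0]=1
  step 3: row=1, L[1]='e', prepend. Next row=LF[1]=2
  step 4: row=2, L[2]='n', prepend. Next row=LF[2]=5
  step 5: row=5, L[5]='o', prepend. Next row=LF[5]=6
  step 6: row=6, L[6]='h', prepend. Next row=LF[6]=3
  step 7: row=3, L[3]='p', prepend. Next row=LF[3]=8
  step 8: row=8, L[8]='o', prepend. Next row=LF[8]=7
  step 9: row=7, L[7]='l', prepend. Next row=LF[7]=4
  step 10: row=4, L[4]='y', prepend. Next row=LF[4]=10
  step 11: row=10, L[10]='x', prepend. Next row=LF[10]=9
Reversed output: xylophoneW$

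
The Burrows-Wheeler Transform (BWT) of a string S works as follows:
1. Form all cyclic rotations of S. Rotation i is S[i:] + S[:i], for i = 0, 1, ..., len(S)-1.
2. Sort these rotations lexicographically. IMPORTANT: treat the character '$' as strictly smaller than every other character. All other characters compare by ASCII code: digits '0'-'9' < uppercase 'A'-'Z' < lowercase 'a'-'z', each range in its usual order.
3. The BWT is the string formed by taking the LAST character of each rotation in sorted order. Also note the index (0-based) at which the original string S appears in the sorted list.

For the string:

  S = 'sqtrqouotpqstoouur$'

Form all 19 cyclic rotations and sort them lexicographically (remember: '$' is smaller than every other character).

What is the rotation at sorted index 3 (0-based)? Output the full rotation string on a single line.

Answer: ouotpqstoouur$sqtrq

Derivation:
All 19 rotations (rotation i = S[i:]+S[:i]):
  rot[0] = sqtrqouotpqstoouur$
  rot[1] = qtrqouotpqstoouur$s
  rot[2] = trqouotpqstoouur$sq
  rot[3] = rqouotpqstoouur$sqt
  rot[4] = qouotpqstoouur$sqtr
  rot[5] = ouotpqstoouur$sqtrq
  rot[6] = uotpqstoouur$sqtrqo
  rot[7] = otpqstoouur$sqtrqou
  rot[8] = tpqstoouur$sqtrqouo
  rot[9] = pqstoouur$sqtrqouot
  rot[10] = qstoouur$sqtrqouotp
  rot[11] = stoouur$sqtrqouotpq
  rot[12] = toouur$sqtrqouotpqs
  rot[13] = oouur$sqtrqouotpqst
  rot[14] = ouur$sqtrqouotpqsto
  rot[15] = uur$sqtrqouotpqstoo
  rot[16] = ur$sqtrqouotpqstoou
  rot[17] = r$sqtrqouotpqstoouu
  rot[18] = $sqtrqouotpqstoouur
Sorted (with $ < everything):
  sorted[0] = $sqtrqouotpqstoouur
  sorted[1] = oouur$sqtrqouotpqst
  sorted[2] = otpqstoouur$sqtrqou
  sorted[3] = ouotpqstoouur$sqtrq
  sorted[4] = ouur$sqtrqouotpqsto
  sorted[5] = pqstoouur$sqtrqouot
  sorted[6] = qouotpqstoouur$sqtr
  sorted[7] = qstoouur$sqtrqouotp
  sorted[8] = qtrqouotpqstoouur$s
  sorted[9] = r$sqtrqouotpqstoouu
  sorted[10] = rqouotpqstoouur$sqt
  sorted[11] = sqtrqouotpqstoouur$
  sorted[12] = stoouur$sqtrqouotpq
  sorted[13] = toouur$sqtrqouotpqs
  sorted[14] = tpqstoouur$sqtrqouo
  sorted[15] = trqouotpqstoouur$sq
  sorted[16] = uotpqstoouur$sqtrqo
  sorted[17] = ur$sqtrqouotpqstoou
  sorted[18] = uur$sqtrqouotpqstoo
sorted[3] = ouotpqstoouur$sqtrq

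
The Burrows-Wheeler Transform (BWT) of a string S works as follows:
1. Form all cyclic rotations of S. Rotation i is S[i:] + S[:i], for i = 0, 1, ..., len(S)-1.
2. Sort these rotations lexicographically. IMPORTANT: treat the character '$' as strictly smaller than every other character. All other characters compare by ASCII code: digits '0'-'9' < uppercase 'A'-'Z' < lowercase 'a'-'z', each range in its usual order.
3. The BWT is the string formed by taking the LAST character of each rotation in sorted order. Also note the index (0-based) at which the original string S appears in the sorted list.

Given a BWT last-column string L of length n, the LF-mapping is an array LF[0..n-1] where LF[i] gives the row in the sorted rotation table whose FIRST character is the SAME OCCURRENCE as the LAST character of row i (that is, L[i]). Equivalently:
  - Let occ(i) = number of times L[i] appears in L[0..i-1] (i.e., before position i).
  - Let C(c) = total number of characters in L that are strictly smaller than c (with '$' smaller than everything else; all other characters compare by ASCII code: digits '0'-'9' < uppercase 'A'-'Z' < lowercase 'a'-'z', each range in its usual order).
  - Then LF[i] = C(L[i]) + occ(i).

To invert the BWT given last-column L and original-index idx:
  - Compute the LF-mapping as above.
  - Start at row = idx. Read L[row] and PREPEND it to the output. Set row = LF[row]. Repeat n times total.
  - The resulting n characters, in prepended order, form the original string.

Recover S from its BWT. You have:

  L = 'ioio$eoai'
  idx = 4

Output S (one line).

LF mapping: 3 6 4 7 0 2 8 1 5
Walk LF starting at row 4, prepending L[row]:
  step 1: row=4, L[4]='$', prepend. Next row=LF[4]=0
  step 2: row=0, L[0]='i', prepend. Next row=LF[0]=3
  step 3: row=3, L[3]='o', prepend. Next row=LF[3]=7
  step 4: row=7, L[7]='a', prepend. Next row=LF[7]=1
  step 5: row=1, L[1]='o', prepend. Next row=LF[1]=6
  step 6: row=6, L[6]='o', prepend. Next row=LF[6]=8
  step 7: row=8, L[8]='i', prepend. Next row=LF[8]=5
  step 8: row=5, L[5]='e', prepend. Next row=LF[5]=2
  step 9: row=2, L[2]='i', prepend. Next row=LF[2]=4
Reversed output: ieiooaoi$

Answer: ieiooaoi$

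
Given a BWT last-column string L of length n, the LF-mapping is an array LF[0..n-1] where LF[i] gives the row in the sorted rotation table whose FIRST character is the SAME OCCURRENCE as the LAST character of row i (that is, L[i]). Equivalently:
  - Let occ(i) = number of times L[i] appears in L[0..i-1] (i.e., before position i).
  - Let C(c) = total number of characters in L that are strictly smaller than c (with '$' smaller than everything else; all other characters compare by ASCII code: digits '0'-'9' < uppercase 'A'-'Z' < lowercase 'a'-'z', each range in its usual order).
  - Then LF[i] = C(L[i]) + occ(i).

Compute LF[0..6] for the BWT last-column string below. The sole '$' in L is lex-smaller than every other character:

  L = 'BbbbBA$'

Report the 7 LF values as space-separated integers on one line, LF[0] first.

Answer: 2 4 5 6 3 1 0

Derivation:
Char counts: '$':1, 'A':1, 'B':2, 'b':3
C (first-col start): C('$')=0, C('A')=1, C('B')=2, C('b')=4
L[0]='B': occ=0, LF[0]=C('B')+0=2+0=2
L[1]='b': occ=0, LF[1]=C('b')+0=4+0=4
L[2]='b': occ=1, LF[2]=C('b')+1=4+1=5
L[3]='b': occ=2, LF[3]=C('b')+2=4+2=6
L[4]='B': occ=1, LF[4]=C('B')+1=2+1=3
L[5]='A': occ=0, LF[5]=C('A')+0=1+0=1
L[6]='$': occ=0, LF[6]=C('$')+0=0+0=0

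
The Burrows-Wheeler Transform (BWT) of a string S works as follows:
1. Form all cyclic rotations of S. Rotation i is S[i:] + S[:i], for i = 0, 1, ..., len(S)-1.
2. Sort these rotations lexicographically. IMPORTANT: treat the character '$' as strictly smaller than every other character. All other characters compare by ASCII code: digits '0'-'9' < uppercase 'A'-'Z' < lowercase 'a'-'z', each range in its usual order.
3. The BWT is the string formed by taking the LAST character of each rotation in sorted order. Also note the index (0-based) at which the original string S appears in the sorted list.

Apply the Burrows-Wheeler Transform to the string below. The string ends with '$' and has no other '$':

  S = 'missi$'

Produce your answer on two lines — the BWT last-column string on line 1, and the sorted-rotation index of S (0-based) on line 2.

All 6 rotations (rotation i = S[i:]+S[:i]):
  rot[0] = missi$
  rot[1] = issi$m
  rot[2] = ssi$mi
  rot[3] = si$mis
  rot[4] = i$miss
  rot[5] = $missi
Sorted (with $ < everything):
  sorted[0] = $missi  (last char: 'i')
  sorted[1] = i$miss  (last char: 's')
  sorted[2] = issi$m  (last char: 'm')
  sorted[3] = missi$  (last char: '$')
  sorted[4] = si$mis  (last char: 's')
  sorted[5] = ssi$mi  (last char: 'i')
Last column: ism$si
Original string S is at sorted index 3

Answer: ism$si
3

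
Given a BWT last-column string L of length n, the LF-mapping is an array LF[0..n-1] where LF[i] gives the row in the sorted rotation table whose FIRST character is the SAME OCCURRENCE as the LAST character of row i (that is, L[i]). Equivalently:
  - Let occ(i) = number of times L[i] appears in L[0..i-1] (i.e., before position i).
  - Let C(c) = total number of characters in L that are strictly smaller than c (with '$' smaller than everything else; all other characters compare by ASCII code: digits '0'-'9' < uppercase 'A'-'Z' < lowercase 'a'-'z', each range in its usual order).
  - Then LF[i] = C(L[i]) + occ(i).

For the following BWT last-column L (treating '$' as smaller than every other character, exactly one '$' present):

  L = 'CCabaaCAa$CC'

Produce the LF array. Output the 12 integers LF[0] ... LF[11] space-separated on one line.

Answer: 2 3 7 11 8 9 4 1 10 0 5 6

Derivation:
Char counts: '$':1, 'A':1, 'C':5, 'a':4, 'b':1
C (first-col start): C('$')=0, C('A')=1, C('C')=2, C('a')=7, C('b')=11
L[0]='C': occ=0, LF[0]=C('C')+0=2+0=2
L[1]='C': occ=1, LF[1]=C('C')+1=2+1=3
L[2]='a': occ=0, LF[2]=C('a')+0=7+0=7
L[3]='b': occ=0, LF[3]=C('b')+0=11+0=11
L[4]='a': occ=1, LF[4]=C('a')+1=7+1=8
L[5]='a': occ=2, LF[5]=C('a')+2=7+2=9
L[6]='C': occ=2, LF[6]=C('C')+2=2+2=4
L[7]='A': occ=0, LF[7]=C('A')+0=1+0=1
L[8]='a': occ=3, LF[8]=C('a')+3=7+3=10
L[9]='$': occ=0, LF[9]=C('$')+0=0+0=0
L[10]='C': occ=3, LF[10]=C('C')+3=2+3=5
L[11]='C': occ=4, LF[11]=C('C')+4=2+4=6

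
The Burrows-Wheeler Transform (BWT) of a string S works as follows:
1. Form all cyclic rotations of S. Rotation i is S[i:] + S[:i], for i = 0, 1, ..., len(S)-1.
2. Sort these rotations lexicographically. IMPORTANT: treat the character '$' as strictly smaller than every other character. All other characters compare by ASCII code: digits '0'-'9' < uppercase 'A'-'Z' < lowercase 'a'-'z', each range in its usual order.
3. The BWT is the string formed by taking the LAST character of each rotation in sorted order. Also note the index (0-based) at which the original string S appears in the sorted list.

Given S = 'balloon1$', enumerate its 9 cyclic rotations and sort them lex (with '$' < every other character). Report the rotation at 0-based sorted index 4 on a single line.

All 9 rotations (rotation i = S[i:]+S[:i]):
  rot[0] = balloon1$
  rot[1] = alloon1$b
  rot[2] = lloon1$ba
  rot[3] = loon1$bal
  rot[4] = oon1$ball
  rot[5] = on1$ballo
  rot[6] = n1$balloo
  rot[7] = 1$balloon
  rot[8] = $balloon1
Sorted (with $ < everything):
  sorted[0] = $balloon1
  sorted[1] = 1$balloon
  sorted[2] = alloon1$b
  sorted[3] = balloon1$
  sorted[4] = lloon1$ba
  sorted[5] = loon1$bal
  sorted[6] = n1$balloo
  sorted[7] = on1$ballo
  sorted[8] = oon1$ball
sorted[4] = lloon1$ba

Answer: lloon1$ba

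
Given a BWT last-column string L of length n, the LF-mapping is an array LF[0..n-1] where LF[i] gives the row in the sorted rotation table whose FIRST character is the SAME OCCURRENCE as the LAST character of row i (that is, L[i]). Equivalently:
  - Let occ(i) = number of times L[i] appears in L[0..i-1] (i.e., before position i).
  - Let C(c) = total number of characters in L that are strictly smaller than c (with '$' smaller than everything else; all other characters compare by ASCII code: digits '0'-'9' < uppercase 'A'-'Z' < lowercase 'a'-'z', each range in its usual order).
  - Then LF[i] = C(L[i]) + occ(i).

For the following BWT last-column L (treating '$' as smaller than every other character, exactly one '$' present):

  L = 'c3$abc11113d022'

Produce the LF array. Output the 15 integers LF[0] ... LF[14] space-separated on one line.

Char counts: '$':1, '0':1, '1':4, '2':2, '3':2, 'a':1, 'b':1, 'c':2, 'd':1
C (first-col start): C('$')=0, C('0')=1, C('1')=2, C('2')=6, C('3')=8, C('a')=10, C('b')=11, C('c')=12, C('d')=14
L[0]='c': occ=0, LF[0]=C('c')+0=12+0=12
L[1]='3': occ=0, LF[1]=C('3')+0=8+0=8
L[2]='$': occ=0, LF[2]=C('$')+0=0+0=0
L[3]='a': occ=0, LF[3]=C('a')+0=10+0=10
L[4]='b': occ=0, LF[4]=C('b')+0=11+0=11
L[5]='c': occ=1, LF[5]=C('c')+1=12+1=13
L[6]='1': occ=0, LF[6]=C('1')+0=2+0=2
L[7]='1': occ=1, LF[7]=C('1')+1=2+1=3
L[8]='1': occ=2, LF[8]=C('1')+2=2+2=4
L[9]='1': occ=3, LF[9]=C('1')+3=2+3=5
L[10]='3': occ=1, LF[10]=C('3')+1=8+1=9
L[11]='d': occ=0, LF[11]=C('d')+0=14+0=14
L[12]='0': occ=0, LF[12]=C('0')+0=1+0=1
L[13]='2': occ=0, LF[13]=C('2')+0=6+0=6
L[14]='2': occ=1, LF[14]=C('2')+1=6+1=7

Answer: 12 8 0 10 11 13 2 3 4 5 9 14 1 6 7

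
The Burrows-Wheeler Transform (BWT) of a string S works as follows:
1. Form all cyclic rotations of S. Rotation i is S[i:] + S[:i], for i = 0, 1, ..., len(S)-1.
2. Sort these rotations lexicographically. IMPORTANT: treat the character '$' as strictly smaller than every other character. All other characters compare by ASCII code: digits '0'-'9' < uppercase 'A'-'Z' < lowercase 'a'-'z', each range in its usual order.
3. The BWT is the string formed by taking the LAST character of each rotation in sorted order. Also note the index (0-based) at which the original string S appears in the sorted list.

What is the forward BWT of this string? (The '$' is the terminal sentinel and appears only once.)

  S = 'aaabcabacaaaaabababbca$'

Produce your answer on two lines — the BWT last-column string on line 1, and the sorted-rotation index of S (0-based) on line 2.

All 23 rotations (rotation i = S[i:]+S[:i]):
  rot[0] = aaabcabacaaaaabababbca$
  rot[1] = aabcabacaaaaabababbca$a
  rot[2] = abcabacaaaaabababbca$aa
  rot[3] = bcabacaaaaabababbca$aaa
  rot[4] = cabacaaaaabababbca$aaab
  rot[5] = abacaaaaabababbca$aaabc
  rot[6] = bacaaaaabababbca$aaabca
  rot[7] = acaaaaabababbca$aaabcab
  rot[8] = caaaaabababbca$aaabcaba
  rot[9] = aaaaabababbca$aaabcabac
  rot[10] = aaaabababbca$aaabcabaca
  rot[11] = aaabababbca$aaabcabacaa
  rot[12] = aabababbca$aaabcabacaaa
  rot[13] = abababbca$aaabcabacaaaa
  rot[14] = bababbca$aaabcabacaaaaa
  rot[15] = ababbca$aaabcabacaaaaab
  rot[16] = babbca$aaabcabacaaaaaba
  rot[17] = abbca$aaabcabacaaaaabab
  rot[18] = bbca$aaabcabacaaaaababa
  rot[19] = bca$aaabcabacaaaaababab
  rot[20] = ca$aaabcabacaaaaabababb
  rot[21] = a$aaabcabacaaaaabababbc
  rot[22] = $aaabcabacaaaaabababbca
Sorted (with $ < everything):
  sorted[0] = $aaabcabacaaaaabababbca  (last char: 'a')
  sorted[1] = a$aaabcabacaaaaabababbc  (last char: 'c')
  sorted[2] = aaaaabababbca$aaabcabac  (last char: 'c')
  sorted[3] = aaaabababbca$aaabcabaca  (last char: 'a')
  sorted[4] = aaabababbca$aaabcabacaa  (last char: 'a')
  sorted[5] = aaabcabacaaaaabababbca$  (last char: '$')
  sorted[6] = aabababbca$aaabcabacaaa  (last char: 'a')
  sorted[7] = aabcabacaaaaabababbca$a  (last char: 'a')
  sorted[8] = abababbca$aaabcabacaaaa  (last char: 'a')
  sorted[9] = ababbca$aaabcabacaaaaab  (last char: 'b')
  sorted[10] = abacaaaaabababbca$aaabc  (last char: 'c')
  sorted[11] = abbca$aaabcabacaaaaabab  (last char: 'b')
  sorted[12] = abcabacaaaaabababbca$aa  (last char: 'a')
  sorted[13] = acaaaaabababbca$aaabcab  (last char: 'b')
  sorted[14] = bababbca$aaabcabacaaaaa  (last char: 'a')
  sorted[15] = babbca$aaabcabacaaaaaba  (last char: 'a')
  sorted[16] = bacaaaaabababbca$aaabca  (last char: 'a')
  sorted[17] = bbca$aaabcabacaaaaababa  (last char: 'a')
  sorted[18] = bca$aaabcabacaaaaababab  (last char: 'b')
  sorted[19] = bcabacaaaaabababbca$aaa  (last char: 'a')
  sorted[20] = ca$aaabcabacaaaaabababb  (last char: 'b')
  sorted[21] = caaaaabababbca$aaabcaba  (last char: 'a')
  sorted[22] = cabacaaaaabababbca$aaab  (last char: 'b')
Last column: accaa$aaabcbabaaaababab
Original string S is at sorted index 5

Answer: accaa$aaabcbabaaaababab
5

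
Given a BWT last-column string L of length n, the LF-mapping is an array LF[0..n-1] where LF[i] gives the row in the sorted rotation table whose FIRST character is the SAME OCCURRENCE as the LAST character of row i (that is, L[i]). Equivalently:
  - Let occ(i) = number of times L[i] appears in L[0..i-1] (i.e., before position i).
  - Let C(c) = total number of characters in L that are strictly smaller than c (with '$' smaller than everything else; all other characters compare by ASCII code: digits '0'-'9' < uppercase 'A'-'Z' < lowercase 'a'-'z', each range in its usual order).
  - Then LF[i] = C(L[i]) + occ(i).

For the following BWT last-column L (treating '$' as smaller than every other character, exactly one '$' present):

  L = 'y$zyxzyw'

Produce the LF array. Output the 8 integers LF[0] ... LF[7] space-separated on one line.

Char counts: '$':1, 'w':1, 'x':1, 'y':3, 'z':2
C (first-col start): C('$')=0, C('w')=1, C('x')=2, C('y')=3, C('z')=6
L[0]='y': occ=0, LF[0]=C('y')+0=3+0=3
L[1]='$': occ=0, LF[1]=C('$')+0=0+0=0
L[2]='z': occ=0, LF[2]=C('z')+0=6+0=6
L[3]='y': occ=1, LF[3]=C('y')+1=3+1=4
L[4]='x': occ=0, LF[4]=C('x')+0=2+0=2
L[5]='z': occ=1, LF[5]=C('z')+1=6+1=7
L[6]='y': occ=2, LF[6]=C('y')+2=3+2=5
L[7]='w': occ=0, LF[7]=C('w')+0=1+0=1

Answer: 3 0 6 4 2 7 5 1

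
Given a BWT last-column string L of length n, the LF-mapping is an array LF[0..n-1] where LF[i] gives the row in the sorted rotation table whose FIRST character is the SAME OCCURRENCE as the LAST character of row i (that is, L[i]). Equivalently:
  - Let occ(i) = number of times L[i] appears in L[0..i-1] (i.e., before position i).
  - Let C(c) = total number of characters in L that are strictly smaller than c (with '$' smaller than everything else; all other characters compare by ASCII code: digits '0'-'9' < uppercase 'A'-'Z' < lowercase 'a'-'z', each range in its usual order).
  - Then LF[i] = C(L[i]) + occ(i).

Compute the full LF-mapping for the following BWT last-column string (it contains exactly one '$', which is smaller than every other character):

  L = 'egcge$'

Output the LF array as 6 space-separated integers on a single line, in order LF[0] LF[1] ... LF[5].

Char counts: '$':1, 'c':1, 'e':2, 'g':2
C (first-col start): C('$')=0, C('c')=1, C('e')=2, C('g')=4
L[0]='e': occ=0, LF[0]=C('e')+0=2+0=2
L[1]='g': occ=0, LF[1]=C('g')+0=4+0=4
L[2]='c': occ=0, LF[2]=C('c')+0=1+0=1
L[3]='g': occ=1, LF[3]=C('g')+1=4+1=5
L[4]='e': occ=1, LF[4]=C('e')+1=2+1=3
L[5]='$': occ=0, LF[5]=C('$')+0=0+0=0

Answer: 2 4 1 5 3 0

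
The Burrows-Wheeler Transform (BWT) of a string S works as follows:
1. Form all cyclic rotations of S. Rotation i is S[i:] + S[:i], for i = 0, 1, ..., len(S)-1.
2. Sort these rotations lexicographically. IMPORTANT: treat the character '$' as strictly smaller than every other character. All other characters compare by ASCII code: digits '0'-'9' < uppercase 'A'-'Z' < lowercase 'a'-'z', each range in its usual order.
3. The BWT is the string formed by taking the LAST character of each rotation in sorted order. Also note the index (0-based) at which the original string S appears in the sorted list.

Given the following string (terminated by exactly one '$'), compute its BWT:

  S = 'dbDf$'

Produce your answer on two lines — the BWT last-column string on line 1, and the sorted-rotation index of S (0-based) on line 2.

Answer: fbd$D
3

Derivation:
All 5 rotations (rotation i = S[i:]+S[:i]):
  rot[0] = dbDf$
  rot[1] = bDf$d
  rot[2] = Df$db
  rot[3] = f$dbD
  rot[4] = $dbDf
Sorted (with $ < everything):
  sorted[0] = $dbDf  (last char: 'f')
  sorted[1] = Df$db  (last char: 'b')
  sorted[2] = bDf$d  (last char: 'd')
  sorted[3] = dbDf$  (last char: '$')
  sorted[4] = f$dbD  (last char: 'D')
Last column: fbd$D
Original string S is at sorted index 3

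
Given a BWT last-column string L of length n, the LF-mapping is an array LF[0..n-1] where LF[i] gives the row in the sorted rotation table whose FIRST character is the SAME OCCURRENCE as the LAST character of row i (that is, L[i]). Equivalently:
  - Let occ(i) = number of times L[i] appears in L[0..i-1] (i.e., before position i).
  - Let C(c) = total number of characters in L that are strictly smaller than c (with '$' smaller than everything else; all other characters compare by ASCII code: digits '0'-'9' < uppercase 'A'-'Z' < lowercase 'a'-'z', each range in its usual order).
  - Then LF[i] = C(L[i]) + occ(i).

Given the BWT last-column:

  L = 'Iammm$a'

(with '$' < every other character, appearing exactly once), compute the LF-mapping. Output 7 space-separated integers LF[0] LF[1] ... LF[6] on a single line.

Char counts: '$':1, 'I':1, 'a':2, 'm':3
C (first-col start): C('$')=0, C('I')=1, C('a')=2, C('m')=4
L[0]='I': occ=0, LF[0]=C('I')+0=1+0=1
L[1]='a': occ=0, LF[1]=C('a')+0=2+0=2
L[2]='m': occ=0, LF[2]=C('m')+0=4+0=4
L[3]='m': occ=1, LF[3]=C('m')+1=4+1=5
L[4]='m': occ=2, LF[4]=C('m')+2=4+2=6
L[5]='$': occ=0, LF[5]=C('$')+0=0+0=0
L[6]='a': occ=1, LF[6]=C('a')+1=2+1=3

Answer: 1 2 4 5 6 0 3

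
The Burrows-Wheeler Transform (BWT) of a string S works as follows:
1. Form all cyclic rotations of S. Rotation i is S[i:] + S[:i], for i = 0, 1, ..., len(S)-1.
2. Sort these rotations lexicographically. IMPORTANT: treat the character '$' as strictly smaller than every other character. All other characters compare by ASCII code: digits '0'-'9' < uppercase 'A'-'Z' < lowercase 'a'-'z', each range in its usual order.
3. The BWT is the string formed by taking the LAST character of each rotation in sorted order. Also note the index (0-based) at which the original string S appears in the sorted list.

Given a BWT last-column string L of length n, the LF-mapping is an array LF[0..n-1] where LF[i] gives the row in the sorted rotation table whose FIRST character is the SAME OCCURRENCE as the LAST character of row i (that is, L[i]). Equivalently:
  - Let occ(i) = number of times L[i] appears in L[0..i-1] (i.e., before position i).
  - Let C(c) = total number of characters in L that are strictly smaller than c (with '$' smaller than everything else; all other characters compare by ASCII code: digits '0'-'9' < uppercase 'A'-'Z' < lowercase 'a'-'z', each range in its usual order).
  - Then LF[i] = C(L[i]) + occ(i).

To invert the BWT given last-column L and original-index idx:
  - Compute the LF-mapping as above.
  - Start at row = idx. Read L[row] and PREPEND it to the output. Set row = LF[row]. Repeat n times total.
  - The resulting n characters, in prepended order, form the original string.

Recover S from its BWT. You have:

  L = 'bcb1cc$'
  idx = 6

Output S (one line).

Answer: ccc1bb$

Derivation:
LF mapping: 2 4 3 1 5 6 0
Walk LF starting at row 6, prepending L[row]:
  step 1: row=6, L[6]='$', prepend. Next row=LF[6]=0
  step 2: row=0, L[0]='b', prepend. Next row=LF[0]=2
  step 3: row=2, L[2]='b', prepend. Next row=LF[2]=3
  step 4: row=3, L[3]='1', prepend. Next row=LF[3]=1
  step 5: row=1, L[1]='c', prepend. Next row=LF[1]=4
  step 6: row=4, L[4]='c', prepend. Next row=LF[4]=5
  step 7: row=5, L[5]='c', prepend. Next row=LF[5]=6
Reversed output: ccc1bb$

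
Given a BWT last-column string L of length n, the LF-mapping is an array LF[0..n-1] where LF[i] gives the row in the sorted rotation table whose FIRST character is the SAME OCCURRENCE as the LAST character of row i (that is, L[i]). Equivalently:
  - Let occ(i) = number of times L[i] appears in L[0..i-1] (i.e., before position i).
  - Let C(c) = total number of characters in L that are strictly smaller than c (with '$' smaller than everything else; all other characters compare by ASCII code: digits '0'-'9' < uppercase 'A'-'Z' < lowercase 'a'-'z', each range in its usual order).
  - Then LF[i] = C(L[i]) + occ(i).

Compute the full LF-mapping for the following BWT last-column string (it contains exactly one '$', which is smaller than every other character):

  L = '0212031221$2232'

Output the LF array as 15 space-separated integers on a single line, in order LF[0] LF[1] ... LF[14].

Char counts: '$':1, '0':2, '1':3, '2':7, '3':2
C (first-col start): C('$')=0, C('0')=1, C('1')=3, C('2')=6, C('3')=13
L[0]='0': occ=0, LF[0]=C('0')+0=1+0=1
L[1]='2': occ=0, LF[1]=C('2')+0=6+0=6
L[2]='1': occ=0, LF[2]=C('1')+0=3+0=3
L[3]='2': occ=1, LF[3]=C('2')+1=6+1=7
L[4]='0': occ=1, LF[4]=C('0')+1=1+1=2
L[5]='3': occ=0, LF[5]=C('3')+0=13+0=13
L[6]='1': occ=1, LF[6]=C('1')+1=3+1=4
L[7]='2': occ=2, LF[7]=C('2')+2=6+2=8
L[8]='2': occ=3, LF[8]=C('2')+3=6+3=9
L[9]='1': occ=2, LF[9]=C('1')+2=3+2=5
L[10]='$': occ=0, LF[10]=C('$')+0=0+0=0
L[11]='2': occ=4, LF[11]=C('2')+4=6+4=10
L[12]='2': occ=5, LF[12]=C('2')+5=6+5=11
L[13]='3': occ=1, LF[13]=C('3')+1=13+1=14
L[14]='2': occ=6, LF[14]=C('2')+6=6+6=12

Answer: 1 6 3 7 2 13 4 8 9 5 0 10 11 14 12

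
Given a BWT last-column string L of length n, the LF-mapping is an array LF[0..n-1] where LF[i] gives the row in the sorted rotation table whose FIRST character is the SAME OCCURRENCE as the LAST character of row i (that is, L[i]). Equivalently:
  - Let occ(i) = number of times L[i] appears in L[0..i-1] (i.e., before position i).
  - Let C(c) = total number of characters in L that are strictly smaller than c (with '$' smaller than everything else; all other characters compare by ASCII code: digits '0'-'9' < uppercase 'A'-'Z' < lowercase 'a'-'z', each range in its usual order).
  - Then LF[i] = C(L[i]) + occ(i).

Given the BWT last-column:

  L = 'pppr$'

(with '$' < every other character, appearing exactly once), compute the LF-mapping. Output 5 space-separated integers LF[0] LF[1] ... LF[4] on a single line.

Char counts: '$':1, 'p':3, 'r':1
C (first-col start): C('$')=0, C('p')=1, C('r')=4
L[0]='p': occ=0, LF[0]=C('p')+0=1+0=1
L[1]='p': occ=1, LF[1]=C('p')+1=1+1=2
L[2]='p': occ=2, LF[2]=C('p')+2=1+2=3
L[3]='r': occ=0, LF[3]=C('r')+0=4+0=4
L[4]='$': occ=0, LF[4]=C('$')+0=0+0=0

Answer: 1 2 3 4 0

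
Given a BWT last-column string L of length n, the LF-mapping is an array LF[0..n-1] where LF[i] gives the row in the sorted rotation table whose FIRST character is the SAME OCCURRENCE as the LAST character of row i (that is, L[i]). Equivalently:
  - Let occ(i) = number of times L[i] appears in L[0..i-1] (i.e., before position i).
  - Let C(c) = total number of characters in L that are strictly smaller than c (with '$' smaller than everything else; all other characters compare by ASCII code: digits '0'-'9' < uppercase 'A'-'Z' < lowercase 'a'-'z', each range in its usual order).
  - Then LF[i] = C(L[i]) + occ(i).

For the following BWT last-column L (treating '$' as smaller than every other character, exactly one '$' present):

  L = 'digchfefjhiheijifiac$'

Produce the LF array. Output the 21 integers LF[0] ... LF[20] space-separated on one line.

Char counts: '$':1, 'a':1, 'c':2, 'd':1, 'e':2, 'f':3, 'g':1, 'h':3, 'i':5, 'j':2
C (first-col start): C('$')=0, C('a')=1, C('c')=2, C('d')=4, C('e')=5, C('f')=7, C('g')=10, C('h')=11, C('i')=14, C('j')=19
L[0]='d': occ=0, LF[0]=C('d')+0=4+0=4
L[1]='i': occ=0, LF[1]=C('i')+0=14+0=14
L[2]='g': occ=0, LF[2]=C('g')+0=10+0=10
L[3]='c': occ=0, LF[3]=C('c')+0=2+0=2
L[4]='h': occ=0, LF[4]=C('h')+0=11+0=11
L[5]='f': occ=0, LF[5]=C('f')+0=7+0=7
L[6]='e': occ=0, LF[6]=C('e')+0=5+0=5
L[7]='f': occ=1, LF[7]=C('f')+1=7+1=8
L[8]='j': occ=0, LF[8]=C('j')+0=19+0=19
L[9]='h': occ=1, LF[9]=C('h')+1=11+1=12
L[10]='i': occ=1, LF[10]=C('i')+1=14+1=15
L[11]='h': occ=2, LF[11]=C('h')+2=11+2=13
L[12]='e': occ=1, LF[12]=C('e')+1=5+1=6
L[13]='i': occ=2, LF[13]=C('i')+2=14+2=16
L[14]='j': occ=1, LF[14]=C('j')+1=19+1=20
L[15]='i': occ=3, LF[15]=C('i')+3=14+3=17
L[16]='f': occ=2, LF[16]=C('f')+2=7+2=9
L[17]='i': occ=4, LF[17]=C('i')+4=14+4=18
L[18]='a': occ=0, LF[18]=C('a')+0=1+0=1
L[19]='c': occ=1, LF[19]=C('c')+1=2+1=3
L[20]='$': occ=0, LF[20]=C('$')+0=0+0=0

Answer: 4 14 10 2 11 7 5 8 19 12 15 13 6 16 20 17 9 18 1 3 0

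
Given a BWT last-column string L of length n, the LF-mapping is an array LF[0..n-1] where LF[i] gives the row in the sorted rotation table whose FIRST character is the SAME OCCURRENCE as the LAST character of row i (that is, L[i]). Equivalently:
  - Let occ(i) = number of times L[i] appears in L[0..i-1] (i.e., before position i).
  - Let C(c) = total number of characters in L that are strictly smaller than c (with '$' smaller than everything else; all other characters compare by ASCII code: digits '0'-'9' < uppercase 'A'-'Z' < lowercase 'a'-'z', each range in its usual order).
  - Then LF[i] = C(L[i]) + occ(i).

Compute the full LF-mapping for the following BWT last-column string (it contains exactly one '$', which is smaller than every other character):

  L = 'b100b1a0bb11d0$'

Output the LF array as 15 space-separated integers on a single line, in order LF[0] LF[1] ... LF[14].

Answer: 10 5 1 2 11 6 9 3 12 13 7 8 14 4 0

Derivation:
Char counts: '$':1, '0':4, '1':4, 'a':1, 'b':4, 'd':1
C (first-col start): C('$')=0, C('0')=1, C('1')=5, C('a')=9, C('b')=10, C('d')=14
L[0]='b': occ=0, LF[0]=C('b')+0=10+0=10
L[1]='1': occ=0, LF[1]=C('1')+0=5+0=5
L[2]='0': occ=0, LF[2]=C('0')+0=1+0=1
L[3]='0': occ=1, LF[3]=C('0')+1=1+1=2
L[4]='b': occ=1, LF[4]=C('b')+1=10+1=11
L[5]='1': occ=1, LF[5]=C('1')+1=5+1=6
L[6]='a': occ=0, LF[6]=C('a')+0=9+0=9
L[7]='0': occ=2, LF[7]=C('0')+2=1+2=3
L[8]='b': occ=2, LF[8]=C('b')+2=10+2=12
L[9]='b': occ=3, LF[9]=C('b')+3=10+3=13
L[10]='1': occ=2, LF[10]=C('1')+2=5+2=7
L[11]='1': occ=3, LF[11]=C('1')+3=5+3=8
L[12]='d': occ=0, LF[12]=C('d')+0=14+0=14
L[13]='0': occ=3, LF[13]=C('0')+3=1+3=4
L[14]='$': occ=0, LF[14]=C('$')+0=0+0=0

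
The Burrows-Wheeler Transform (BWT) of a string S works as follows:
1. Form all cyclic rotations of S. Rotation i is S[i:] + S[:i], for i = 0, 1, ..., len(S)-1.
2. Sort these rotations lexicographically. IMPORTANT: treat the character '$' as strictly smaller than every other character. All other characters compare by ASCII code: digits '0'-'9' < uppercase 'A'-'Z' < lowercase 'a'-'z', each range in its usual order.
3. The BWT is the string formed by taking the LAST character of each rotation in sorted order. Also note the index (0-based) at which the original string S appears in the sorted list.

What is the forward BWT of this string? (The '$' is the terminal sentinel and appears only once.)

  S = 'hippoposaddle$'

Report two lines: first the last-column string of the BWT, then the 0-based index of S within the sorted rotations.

All 14 rotations (rotation i = S[i:]+S[:i]):
  rot[0] = hippoposaddle$
  rot[1] = ippoposaddle$h
  rot[2] = ppoposaddle$hi
  rot[3] = poposaddle$hip
  rot[4] = oposaddle$hipp
  rot[5] = posaddle$hippo
  rot[6] = osaddle$hippop
  rot[7] = saddle$hippopo
  rot[8] = addle$hippopos
  rot[9] = ddle$hippoposa
  rot[10] = dle$hippoposad
  rot[11] = le$hippoposadd
  rot[12] = e$hippoposaddl
  rot[13] = $hippoposaddle
Sorted (with $ < everything):
  sorted[0] = $hippoposaddle  (last char: 'e')
  sorted[1] = addle$hippopos  (last char: 's')
  sorted[2] = ddle$hippoposa  (last char: 'a')
  sorted[3] = dle$hippoposad  (last char: 'd')
  sorted[4] = e$hippoposaddl  (last char: 'l')
  sorted[5] = hippoposaddle$  (last char: '$')
  sorted[6] = ippoposaddle$h  (last char: 'h')
  sorted[7] = le$hippoposadd  (last char: 'd')
  sorted[8] = oposaddle$hipp  (last char: 'p')
  sorted[9] = osaddle$hippop  (last char: 'p')
  sorted[10] = poposaddle$hip  (last char: 'p')
  sorted[11] = posaddle$hippo  (last char: 'o')
  sorted[12] = ppoposaddle$hi  (last char: 'i')
  sorted[13] = saddle$hippopo  (last char: 'o')
Last column: esadl$hdpppoio
Original string S is at sorted index 5

Answer: esadl$hdpppoio
5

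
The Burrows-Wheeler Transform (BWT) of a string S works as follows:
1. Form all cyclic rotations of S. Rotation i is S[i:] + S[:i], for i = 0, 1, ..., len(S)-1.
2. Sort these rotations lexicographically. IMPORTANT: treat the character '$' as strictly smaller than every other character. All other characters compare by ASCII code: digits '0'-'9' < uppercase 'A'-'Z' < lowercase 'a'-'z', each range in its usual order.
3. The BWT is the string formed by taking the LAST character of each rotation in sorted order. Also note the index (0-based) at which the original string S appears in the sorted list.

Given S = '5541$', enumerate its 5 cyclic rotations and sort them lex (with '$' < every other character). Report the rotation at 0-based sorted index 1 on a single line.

Answer: 1$554

Derivation:
All 5 rotations (rotation i = S[i:]+S[:i]):
  rot[0] = 5541$
  rot[1] = 541$5
  rot[2] = 41$55
  rot[3] = 1$554
  rot[4] = $5541
Sorted (with $ < everything):
  sorted[0] = $5541
  sorted[1] = 1$554
  sorted[2] = 41$55
  sorted[3] = 541$5
  sorted[4] = 5541$
sorted[1] = 1$554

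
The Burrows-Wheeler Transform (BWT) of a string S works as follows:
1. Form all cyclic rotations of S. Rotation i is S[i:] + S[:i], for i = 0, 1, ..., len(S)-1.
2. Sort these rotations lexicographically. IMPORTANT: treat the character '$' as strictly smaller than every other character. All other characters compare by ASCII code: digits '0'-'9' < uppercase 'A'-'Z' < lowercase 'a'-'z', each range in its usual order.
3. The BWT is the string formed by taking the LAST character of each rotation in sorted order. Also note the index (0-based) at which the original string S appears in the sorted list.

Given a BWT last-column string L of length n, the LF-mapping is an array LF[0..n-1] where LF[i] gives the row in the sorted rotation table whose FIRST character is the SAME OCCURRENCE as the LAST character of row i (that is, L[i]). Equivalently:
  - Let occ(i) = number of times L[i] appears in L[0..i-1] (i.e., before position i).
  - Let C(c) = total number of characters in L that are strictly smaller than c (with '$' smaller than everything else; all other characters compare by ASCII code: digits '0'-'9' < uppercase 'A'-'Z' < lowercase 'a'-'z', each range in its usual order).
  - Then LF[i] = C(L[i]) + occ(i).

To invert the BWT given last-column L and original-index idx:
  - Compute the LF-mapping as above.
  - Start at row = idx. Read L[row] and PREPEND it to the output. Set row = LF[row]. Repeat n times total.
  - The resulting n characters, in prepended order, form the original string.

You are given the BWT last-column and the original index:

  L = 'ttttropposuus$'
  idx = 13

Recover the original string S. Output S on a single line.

Answer: utpstorpsutot$

Derivation:
LF mapping: 8 9 10 11 5 1 3 4 2 6 12 13 7 0
Walk LF starting at row 13, prepending L[row]:
  step 1: row=13, L[13]='$', prepend. Next row=LF[13]=0
  step 2: row=0, L[0]='t', prepend. Next row=LF[0]=8
  step 3: row=8, L[8]='o', prepend. Next row=LF[8]=2
  step 4: row=2, L[2]='t', prepend. Next row=LF[2]=10
  step 5: row=10, L[10]='u', prepend. Next row=LF[10]=12
  step 6: row=12, L[12]='s', prepend. Next row=LF[12]=7
  step 7: row=7, L[7]='p', prepend. Next row=LF[7]=4
  step 8: row=4, L[4]='r', prepend. Next row=LF[4]=5
  step 9: row=5, L[5]='o', prepend. Next row=LF[5]=1
  step 10: row=1, L[1]='t', prepend. Next row=LF[1]=9
  step 11: row=9, L[9]='s', prepend. Next row=LF[9]=6
  step 12: row=6, L[6]='p', prepend. Next row=LF[6]=3
  step 13: row=3, L[3]='t', prepend. Next row=LF[3]=11
  step 14: row=11, L[11]='u', prepend. Next row=LF[11]=13
Reversed output: utpstorpsutot$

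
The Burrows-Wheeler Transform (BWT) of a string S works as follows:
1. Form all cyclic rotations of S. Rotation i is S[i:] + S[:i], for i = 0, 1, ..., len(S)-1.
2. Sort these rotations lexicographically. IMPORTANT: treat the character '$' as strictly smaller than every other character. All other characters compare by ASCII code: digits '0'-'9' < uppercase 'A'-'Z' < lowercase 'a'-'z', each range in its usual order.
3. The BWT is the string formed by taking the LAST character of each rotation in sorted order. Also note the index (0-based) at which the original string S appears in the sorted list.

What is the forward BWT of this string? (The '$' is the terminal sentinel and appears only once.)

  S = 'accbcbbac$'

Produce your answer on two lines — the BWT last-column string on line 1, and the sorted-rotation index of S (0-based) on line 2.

All 10 rotations (rotation i = S[i:]+S[:i]):
  rot[0] = accbcbbac$
  rot[1] = ccbcbbac$a
  rot[2] = cbcbbac$ac
  rot[3] = bcbbac$acc
  rot[4] = cbbac$accb
  rot[5] = bbac$accbc
  rot[6] = bac$accbcb
  rot[7] = ac$accbcbb
  rot[8] = c$accbcbba
  rot[9] = $accbcbbac
Sorted (with $ < everything):
  sorted[0] = $accbcbbac  (last char: 'c')
  sorted[1] = ac$accbcbb  (last char: 'b')
  sorted[2] = accbcbbac$  (last char: '$')
  sorted[3] = bac$accbcb  (last char: 'b')
  sorted[4] = bbac$accbc  (last char: 'c')
  sorted[5] = bcbbac$acc  (last char: 'c')
  sorted[6] = c$accbcbba  (last char: 'a')
  sorted[7] = cbbac$accb  (last char: 'b')
  sorted[8] = cbcbbac$ac  (last char: 'c')
  sorted[9] = ccbcbbac$a  (last char: 'a')
Last column: cb$bccabca
Original string S is at sorted index 2

Answer: cb$bccabca
2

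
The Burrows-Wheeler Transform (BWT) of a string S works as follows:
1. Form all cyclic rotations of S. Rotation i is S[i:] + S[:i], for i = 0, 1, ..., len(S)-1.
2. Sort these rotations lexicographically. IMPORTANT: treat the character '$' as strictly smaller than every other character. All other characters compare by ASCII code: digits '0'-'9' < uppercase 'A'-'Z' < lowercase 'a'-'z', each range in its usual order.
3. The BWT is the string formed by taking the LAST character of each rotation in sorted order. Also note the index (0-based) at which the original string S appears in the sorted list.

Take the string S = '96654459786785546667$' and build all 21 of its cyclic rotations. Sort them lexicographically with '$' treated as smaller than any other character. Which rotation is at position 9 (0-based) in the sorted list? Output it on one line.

Answer: 6654459786785546667$9

Derivation:
All 21 rotations (rotation i = S[i:]+S[:i]):
  rot[0] = 96654459786785546667$
  rot[1] = 6654459786785546667$9
  rot[2] = 654459786785546667$96
  rot[3] = 54459786785546667$966
  rot[4] = 4459786785546667$9665
  rot[5] = 459786785546667$96654
  rot[6] = 59786785546667$966544
  rot[7] = 9786785546667$9665445
  rot[8] = 786785546667$96654459
  rot[9] = 86785546667$966544597
  rot[10] = 6785546667$9665445978
  rot[11] = 785546667$96654459786
  rot[12] = 85546667$966544597867
  rot[13] = 5546667$9665445978678
  rot[14] = 546667$96654459786785
  rot[15] = 46667$966544597867855
  rot[16] = 6667$9665445978678554
  rot[17] = 667$96654459786785546
  rot[18] = 67$966544597867855466
  rot[19] = 7$9665445978678554666
  rot[20] = $96654459786785546667
Sorted (with $ < everything):
  sorted[0] = $96654459786785546667
  sorted[1] = 4459786785546667$9665
  sorted[2] = 459786785546667$96654
  sorted[3] = 46667$966544597867855
  sorted[4] = 54459786785546667$966
  sorted[5] = 546667$96654459786785
  sorted[6] = 5546667$9665445978678
  sorted[7] = 59786785546667$966544
  sorted[8] = 654459786785546667$96
  sorted[9] = 6654459786785546667$9
  sorted[10] = 6667$9665445978678554
  sorted[11] = 667$96654459786785546
  sorted[12] = 67$966544597867855466
  sorted[13] = 6785546667$9665445978
  sorted[14] = 7$9665445978678554666
  sorted[15] = 785546667$96654459786
  sorted[16] = 786785546667$96654459
  sorted[17] = 85546667$966544597867
  sorted[18] = 86785546667$966544597
  sorted[19] = 96654459786785546667$
  sorted[20] = 9786785546667$9665445
sorted[9] = 6654459786785546667$9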